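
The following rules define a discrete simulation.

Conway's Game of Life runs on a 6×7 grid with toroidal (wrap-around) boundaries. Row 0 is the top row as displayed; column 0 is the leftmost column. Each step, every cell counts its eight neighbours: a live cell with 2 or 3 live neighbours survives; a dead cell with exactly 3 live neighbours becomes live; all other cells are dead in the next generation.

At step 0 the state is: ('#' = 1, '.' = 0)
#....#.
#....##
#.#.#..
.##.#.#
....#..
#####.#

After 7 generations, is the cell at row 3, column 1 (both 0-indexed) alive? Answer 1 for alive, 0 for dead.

0

gen 0: #....#.
#....##
#.#.#..
.##.#.#
....#..
#####.#
gen 1: ..##...
#...##.
..#.#..
###.#..
....#.#
#####.#
gen 2: .......
.##.##.
#.#.#.#
###.#..
....#.#
##..#.#
gen 3: ..###.#
###.###
....#.#
..#.#..
..#.#.#
#.....#
gen 4: ..#.#..
.##....
..#.#.#
....#..
##....#
###.#.#
gen 5: .....#.
.##..#.
.##..#.
.#.#..#
..##..#
..#...#
gen 6: .##..##
.##.###
...####
.#.####
.#.#.##
..##.##
gen 7: .......
.#.....
.#.....
.......
.#.....
...#...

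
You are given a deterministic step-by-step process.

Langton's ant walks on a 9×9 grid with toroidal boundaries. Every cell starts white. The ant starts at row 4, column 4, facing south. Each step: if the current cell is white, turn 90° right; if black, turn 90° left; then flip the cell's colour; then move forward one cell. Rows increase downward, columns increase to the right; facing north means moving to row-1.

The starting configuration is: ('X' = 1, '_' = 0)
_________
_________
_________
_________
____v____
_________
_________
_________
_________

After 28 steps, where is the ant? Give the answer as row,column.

gen 0: _________
_________
_________
_________
____v____
_________
_________
_________
_________
gen 1: _________
_________
_________
_________
___<X____
_________
_________
_________
_________
gen 2: _________
_________
_________
___^_____
___XX____
_________
_________
_________
_________
gen 3: _________
_________
_________
___X>____
___XX____
_________
_________
_________
_________
gen 4: _________
_________
_________
___XX____
___Xv____
_________
_________
_________
_________
gen 5: _________
_________
_________
___XX____
___X_>___
_________
_________
_________
_________
gen 6: _________
_________
_________
___XX____
___X_X___
_____v___
_________
_________
_________
gen 7: _________
_________
_________
___XX____
___X_X___
____<X___
_________
_________
_________
gen 8: _________
_________
_________
___XX____
___X^X___
____XX___
_________
_________
_________
gen 9: _________
_________
_________
___XX____
___XX>___
____XX___
_________
_________
_________
gen 10: _________
_________
_________
___XX^___
___XX____
____XX___
_________
_________
_________
gen 11: _________
_________
_________
___XXX>__
___XX____
____XX___
_________
_________
_________
gen 12: _________
_________
_________
___XXXX__
___XX_v__
____XX___
_________
_________
_________
gen 13: _________
_________
_________
___XXXX__
___XX<X__
____XX___
_________
_________
_________
gen 14: _________
_________
_________
___XX^X__
___XXXX__
____XX___
_________
_________
_________
gen 15: _________
_________
_________
___X<_X__
___XXXX__
____XX___
_________
_________
_________
gen 16: _________
_________
_________
___X__X__
___XvXX__
____XX___
_________
_________
_________
gen 17: _________
_________
_________
___X__X__
___X_>X__
____XX___
_________
_________
_________
gen 18: _________
_________
_________
___X_^X__
___X__X__
____XX___
_________
_________
_________
gen 19: _________
_________
_________
___X_X>__
___X__X__
____XX___
_________
_________
_________
gen 20: _________
_________
______^__
___X_X___
___X__X__
____XX___
_________
_________
_________
gen 21: _________
_________
______X>_
___X_X___
___X__X__
____XX___
_________
_________
_________
gen 22: _________
_________
______XX_
___X_X_v_
___X__X__
____XX___
_________
_________
_________
gen 23: _________
_________
______XX_
___X_X<X_
___X__X__
____XX___
_________
_________
_________
gen 24: _________
_________
______^X_
___X_XXX_
___X__X__
____XX___
_________
_________
_________
gen 25: _________
_________
_____<_X_
___X_XXX_
___X__X__
____XX___
_________
_________
_________
gen 26: _________
_____^___
_____X_X_
___X_XXX_
___X__X__
____XX___
_________
_________
_________
gen 27: _________
_____X>__
_____X_X_
___X_XXX_
___X__X__
____XX___
_________
_________
_________
gen 28: _________
_____XX__
_____XvX_
___X_XXX_
___X__X__
____XX___
_________
_________
_________

2,6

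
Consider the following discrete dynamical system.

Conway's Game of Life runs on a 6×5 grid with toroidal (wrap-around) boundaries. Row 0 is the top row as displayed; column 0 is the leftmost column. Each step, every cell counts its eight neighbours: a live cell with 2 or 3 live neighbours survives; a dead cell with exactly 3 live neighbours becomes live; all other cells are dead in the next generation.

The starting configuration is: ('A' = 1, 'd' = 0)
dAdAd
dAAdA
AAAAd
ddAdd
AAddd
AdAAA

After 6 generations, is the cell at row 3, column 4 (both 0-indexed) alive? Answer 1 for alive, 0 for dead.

0

0) dAdAd
dAAdA
AAAAd
ddAdd
AAddd
AdAAA
1) ddddd
ddddA
AdddA
dddAA
Adddd
dddAd
2) ddddd
AdddA
Adddd
dddAd
dddAd
ddddd
3) ddddd
AdddA
Adddd
ddddA
ddddd
ddddd
4) ddddd
AdddA
Adddd
ddddd
ddddd
ddddd
5) ddddd
AdddA
AdddA
ddddd
ddddd
ddddd
6) ddddd
AdddA
AdddA
ddddd
ddddd
ddddd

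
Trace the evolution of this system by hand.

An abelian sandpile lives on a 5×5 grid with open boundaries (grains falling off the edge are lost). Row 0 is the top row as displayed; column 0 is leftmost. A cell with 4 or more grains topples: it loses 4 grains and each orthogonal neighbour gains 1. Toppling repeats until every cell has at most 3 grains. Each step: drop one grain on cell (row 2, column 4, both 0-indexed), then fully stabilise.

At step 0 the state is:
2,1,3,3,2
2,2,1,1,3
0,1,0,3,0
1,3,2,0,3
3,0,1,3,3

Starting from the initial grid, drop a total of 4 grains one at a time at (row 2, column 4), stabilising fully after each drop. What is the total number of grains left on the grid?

0) 2,1,3,3,2
2,2,1,1,3
0,1,0,3,0
1,3,2,0,3
3,0,1,3,3
1) 2,1,3,3,2
2,2,1,1,3
0,1,0,3,1
1,3,2,0,3
3,0,1,3,3
2) 2,1,3,3,2
2,2,1,1,3
0,1,0,3,2
1,3,2,0,3
3,0,1,3,3
3) 2,1,3,3,2
2,2,1,1,3
0,1,0,3,3
1,3,2,0,3
3,0,1,3,3
4) 2,1,3,3,3
2,2,1,3,0
0,1,1,0,3
1,3,2,3,1
3,0,2,0,1

41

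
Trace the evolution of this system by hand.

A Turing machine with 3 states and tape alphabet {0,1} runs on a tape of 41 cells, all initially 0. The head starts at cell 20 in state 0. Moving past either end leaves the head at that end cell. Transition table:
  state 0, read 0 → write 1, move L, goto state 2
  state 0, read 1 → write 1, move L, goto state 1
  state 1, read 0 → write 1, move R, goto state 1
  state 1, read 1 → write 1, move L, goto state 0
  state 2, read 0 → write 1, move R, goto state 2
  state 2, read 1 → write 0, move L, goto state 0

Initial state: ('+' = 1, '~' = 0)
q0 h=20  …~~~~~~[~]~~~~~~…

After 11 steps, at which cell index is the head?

gen 0: q0 h=20  …~~~~~~[~]~~~~~~…
gen 1: q2 h=19  …~~~~~~[~]+~~~~~…
gen 2: q2 h=20  …~~~~~+[+]~~~~~~…
gen 3: q0 h=19  …~~~~~~[+]~~~~~~…
gen 4: q1 h=18  …~~~~~~[~]+~~~~~…
gen 5: q1 h=19  …~~~~~+[+]~~~~~~…
gen 6: q0 h=18  …~~~~~~[+]+~~~~~…
gen 7: q1 h=17  …~~~~~~[~]++~~~~…
gen 8: q1 h=18  …~~~~~+[+]+~~~~~…
gen 9: q0 h=17  …~~~~~~[+]++~~~~…
gen 10: q1 h=16  …~~~~~~[~]+++~~~…
gen 11: q1 h=17  …~~~~~+[+]++~~~~…

17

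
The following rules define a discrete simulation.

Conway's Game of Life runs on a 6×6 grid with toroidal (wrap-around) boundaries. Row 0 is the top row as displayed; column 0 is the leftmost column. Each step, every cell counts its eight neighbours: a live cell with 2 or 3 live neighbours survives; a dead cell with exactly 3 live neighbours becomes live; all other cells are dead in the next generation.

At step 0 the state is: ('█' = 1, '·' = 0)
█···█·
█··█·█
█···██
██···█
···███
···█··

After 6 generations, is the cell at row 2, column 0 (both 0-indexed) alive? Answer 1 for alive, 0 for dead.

t=0: █···█·
█··█·█
█···██
██···█
···███
···█··
t=1: █··██·
·█·█··
······
·█·█··
··██·█
···█··
t=2: ···██·
··███·
······
···██·
···█··
·····█
t=3: ··█··█
··█·█·
··█···
···██·
···█··
···█··
t=4: ··█·█·
·██···
··█·█·
··███·
··██··
··███·
t=5: ····█·
·██···
····█·
·█··█·
·█····
·█··█·
t=6: ·███··
···█··
·███··
······
███···
······

0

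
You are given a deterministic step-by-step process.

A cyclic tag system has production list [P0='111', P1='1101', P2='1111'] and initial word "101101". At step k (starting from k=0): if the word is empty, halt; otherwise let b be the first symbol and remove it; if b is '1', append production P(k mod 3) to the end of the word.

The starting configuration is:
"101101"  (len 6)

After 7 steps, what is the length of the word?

16

0) "101101"  (len 6)
1) "01101111"  (len 8)
2) "1101111"  (len 7)
3) "1011111111"  (len 10)
4) "011111111111"  (len 12)
5) "11111111111"  (len 11)
6) "11111111111111"  (len 14)
7) "1111111111111111"  (len 16)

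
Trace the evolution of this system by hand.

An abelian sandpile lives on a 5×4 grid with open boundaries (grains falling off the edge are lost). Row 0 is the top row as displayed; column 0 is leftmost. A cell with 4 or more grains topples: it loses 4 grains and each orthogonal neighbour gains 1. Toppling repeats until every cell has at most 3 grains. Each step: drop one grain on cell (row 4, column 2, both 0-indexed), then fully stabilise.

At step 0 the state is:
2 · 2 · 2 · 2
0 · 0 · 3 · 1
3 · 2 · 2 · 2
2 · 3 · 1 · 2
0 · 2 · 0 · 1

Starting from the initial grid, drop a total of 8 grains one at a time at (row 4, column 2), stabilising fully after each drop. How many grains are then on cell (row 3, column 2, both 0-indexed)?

0

t=0: 2 · 2 · 2 · 2
0 · 0 · 3 · 1
3 · 2 · 2 · 2
2 · 3 · 1 · 2
0 · 2 · 0 · 1
t=1: 2 · 2 · 2 · 2
0 · 0 · 3 · 1
3 · 2 · 2 · 2
2 · 3 · 1 · 2
0 · 2 · 1 · 1
t=2: 2 · 2 · 2 · 2
0 · 0 · 3 · 1
3 · 2 · 2 · 2
2 · 3 · 1 · 2
0 · 2 · 2 · 1
t=3: 2 · 2 · 2 · 2
0 · 0 · 3 · 1
3 · 2 · 2 · 2
2 · 3 · 1 · 2
0 · 2 · 3 · 1
t=4: 2 · 2 · 2 · 2
0 · 0 · 3 · 1
3 · 2 · 2 · 2
2 · 3 · 2 · 2
0 · 3 · 0 · 2
t=5: 2 · 2 · 2 · 2
0 · 0 · 3 · 1
3 · 2 · 2 · 2
2 · 3 · 2 · 2
0 · 3 · 1 · 2
t=6: 2 · 2 · 2 · 2
0 · 0 · 3 · 1
3 · 2 · 2 · 2
2 · 3 · 2 · 2
0 · 3 · 2 · 2
t=7: 2 · 2 · 2 · 2
0 · 0 · 3 · 1
3 · 2 · 2 · 2
2 · 3 · 2 · 2
0 · 3 · 3 · 2
t=8: 2 · 2 · 2 · 2
0 · 0 · 3 · 1
3 · 3 · 3 · 2
3 · 1 · 0 · 3
1 · 1 · 2 · 3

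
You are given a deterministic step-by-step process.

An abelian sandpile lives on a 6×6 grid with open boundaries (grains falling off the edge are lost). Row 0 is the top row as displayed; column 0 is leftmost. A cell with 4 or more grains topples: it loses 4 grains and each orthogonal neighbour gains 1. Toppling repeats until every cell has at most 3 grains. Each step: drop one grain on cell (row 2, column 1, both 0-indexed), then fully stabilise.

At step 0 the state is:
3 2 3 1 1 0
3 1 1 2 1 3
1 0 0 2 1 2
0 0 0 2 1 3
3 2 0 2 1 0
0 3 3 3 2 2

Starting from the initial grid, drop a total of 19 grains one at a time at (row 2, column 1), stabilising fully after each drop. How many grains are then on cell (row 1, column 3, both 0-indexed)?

3

gen 0: 3 2 3 1 1 0
3 1 1 2 1 3
1 0 0 2 1 2
0 0 0 2 1 3
3 2 0 2 1 0
0 3 3 3 2 2
gen 1: 3 2 3 1 1 0
3 1 1 2 1 3
1 1 0 2 1 2
0 0 0 2 1 3
3 2 0 2 1 0
0 3 3 3 2 2
gen 2: 3 2 3 1 1 0
3 1 1 2 1 3
1 2 0 2 1 2
0 0 0 2 1 3
3 2 0 2 1 0
0 3 3 3 2 2
gen 3: 3 2 3 1 1 0
3 1 1 2 1 3
1 3 0 2 1 2
0 0 0 2 1 3
3 2 0 2 1 0
0 3 3 3 2 2
gen 4: 3 2 3 1 1 0
3 2 1 2 1 3
2 0 1 2 1 2
0 1 0 2 1 3
3 2 0 2 1 0
0 3 3 3 2 2
gen 5: 3 2 3 1 1 0
3 2 1 2 1 3
2 1 1 2 1 2
0 1 0 2 1 3
3 2 0 2 1 0
0 3 3 3 2 2
gen 6: 3 2 3 1 1 0
3 2 1 2 1 3
2 2 1 2 1 2
0 1 0 2 1 3
3 2 0 2 1 0
0 3 3 3 2 2
gen 7: 3 2 3 1 1 0
3 2 1 2 1 3
2 3 1 2 1 2
0 1 0 2 1 3
3 2 0 2 1 0
0 3 3 3 2 2
gen 8: 3 2 3 1 1 0
3 3 1 2 1 3
3 0 2 2 1 2
0 2 0 2 1 3
3 2 0 2 1 0
0 3 3 3 2 2
gen 9: 3 2 3 1 1 0
3 3 1 2 1 3
3 1 2 2 1 2
0 2 0 2 1 3
3 2 0 2 1 0
0 3 3 3 2 2
gen 10: 3 2 3 1 1 0
3 3 1 2 1 3
3 2 2 2 1 2
0 2 0 2 1 3
3 2 0 2 1 0
0 3 3 3 2 2
gen 11: 3 2 3 1 1 0
3 3 1 2 1 3
3 3 2 2 1 2
0 2 0 2 1 3
3 2 0 2 1 0
0 3 3 3 2 2
gen 12: 1 1 0 2 1 0
2 2 3 2 1 3
1 2 3 2 1 2
1 3 0 2 1 3
3 2 0 2 1 0
0 3 3 3 2 2
gen 13: 1 1 0 2 1 0
2 2 3 2 1 3
1 3 3 2 1 2
1 3 0 2 1 3
3 2 0 2 1 0
0 3 3 3 2 2
gen 14: 1 2 1 2 1 0
3 0 1 3 1 3
2 3 1 3 1 2
2 0 2 2 1 3
3 3 0 2 1 0
0 3 3 3 2 2
gen 15: 1 2 1 2 1 0
3 1 1 3 1 3
3 0 2 3 1 2
2 1 2 2 1 3
3 3 0 2 1 0
0 3 3 3 2 2
gen 16: 1 2 1 2 1 0
3 1 1 3 1 3
3 1 2 3 1 2
2 1 2 2 1 3
3 3 0 2 1 0
0 3 3 3 2 2
gen 17: 1 2 1 2 1 0
3 1 1 3 1 3
3 2 2 3 1 2
2 1 2 2 1 3
3 3 0 2 1 0
0 3 3 3 2 2
gen 18: 1 2 1 2 1 0
3 1 1 3 1 3
3 3 2 3 1 2
2 1 2 2 1 3
3 3 0 2 1 0
0 3 3 3 2 2
gen 19: 2 2 1 2 1 0
0 3 1 3 1 3
1 1 3 3 1 2
3 2 2 2 1 3
3 3 0 2 1 0
0 3 3 3 2 2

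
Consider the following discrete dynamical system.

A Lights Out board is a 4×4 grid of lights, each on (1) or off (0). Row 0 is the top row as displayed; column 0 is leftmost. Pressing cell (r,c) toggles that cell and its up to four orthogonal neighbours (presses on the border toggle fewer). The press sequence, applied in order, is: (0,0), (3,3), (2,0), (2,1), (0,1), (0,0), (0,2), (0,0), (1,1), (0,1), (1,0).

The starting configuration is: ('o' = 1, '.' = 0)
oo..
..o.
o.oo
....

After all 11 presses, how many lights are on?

[0] oo..
..o.
o.oo
....
[1] ....
o.o.
o.oo
....
[2] ....
o.o.
o.o.
..oo
[3] ....
..o.
.oo.
o.oo
[4] ....
.oo.
o...
oooo
[5] ooo.
..o.
o...
oooo
[6] ..o.
o.o.
o...
oooo
[7] .o.o
o...
o...
oooo
[8] o..o
....
o...
oooo
[9] oo.o
ooo.
oo..
oooo
[10] ..oo
o.o.
oo..
oooo
[11] o.oo
.oo.
.o..
oooo

10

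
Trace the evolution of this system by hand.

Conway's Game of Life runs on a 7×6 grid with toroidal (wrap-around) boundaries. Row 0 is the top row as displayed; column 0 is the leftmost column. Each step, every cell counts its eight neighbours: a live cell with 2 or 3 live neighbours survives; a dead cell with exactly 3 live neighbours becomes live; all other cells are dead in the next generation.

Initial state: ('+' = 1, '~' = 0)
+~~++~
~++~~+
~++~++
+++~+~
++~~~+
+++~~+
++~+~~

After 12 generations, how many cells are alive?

10

step 0: +~~++~
~++~~+
~++~++
+++~+~
++~~~+
+++~~+
++~+~~
step 1: ~~~++~
~~~~~~
~~~~+~
~~~~+~
~~~++~
~~~~+~
~~~+~~
step 2: ~~~++~
~~~++~
~~~~~~
~~~~++
~~~+++
~~~~+~
~~~+~~
step 3: ~~+~~~
~~~++~
~~~+~+
~~~+~+
~~~+~~
~~~~~+
~~~+~~
step 4: ~~+~+~
~~+++~
~~++~+
~~++~~
~~~~~~
~~~~+~
~~~~~~
step 5: ~~+~+~
~+~~~+
~+~~~~
~~+++~
~~~+~~
~~~~~~
~~~+~~
step 6: ~~+++~
+++~~~
++~++~
~~+++~
~~+++~
~~~~~~
~~~+~~
step 7: ~~~~+~
+~~~~~
+~~~+~
~~~~~~
~~+~+~
~~+~+~
~~+++~
step 8: ~~~~++
~~~~~~
~~~~~+
~~~+~+
~~~~~~
~++~++
~~+~++
step 9: ~~~+++
~~~~++
~~~~+~
~~~~+~
+~++~+
+++~++
~++~~~
step 10: +~++~+
~~~~~~
~~~++~
~~~~+~
~~+~~~
~~~~+~
~~~~~~
step 11: ~~~~~~
~~+~~+
~~~++~
~~~~+~
~~~+~~
~~~~~~
~~~+++
step 12: ~~~+~+
~~~++~
~~~+++
~~~~+~
~~~~~~
~~~+~~
~~~~+~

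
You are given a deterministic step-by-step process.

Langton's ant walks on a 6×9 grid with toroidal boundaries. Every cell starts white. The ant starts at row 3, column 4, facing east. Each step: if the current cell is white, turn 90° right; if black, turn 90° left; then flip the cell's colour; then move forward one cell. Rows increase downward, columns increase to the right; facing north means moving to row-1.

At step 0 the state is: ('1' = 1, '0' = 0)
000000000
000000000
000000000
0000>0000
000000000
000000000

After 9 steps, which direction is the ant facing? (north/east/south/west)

north

k=0  000000000
000000000
000000000
0000>0000
000000000
000000000
k=1  000000000
000000000
000000000
000010000
0000v0000
000000000
k=2  000000000
000000000
000000000
000010000
000<10000
000000000
k=3  000000000
000000000
000000000
000^10000
000110000
000000000
k=4  000000000
000000000
000000000
0001>0000
000110000
000000000
k=5  000000000
000000000
0000^0000
000100000
000110000
000000000
k=6  000000000
000000000
00001>000
000100000
000110000
000000000
k=7  000000000
000000000
000011000
00010v000
000110000
000000000
k=8  000000000
000000000
000011000
0001<1000
000110000
000000000
k=9  000000000
000000000
0000^1000
000111000
000110000
000000000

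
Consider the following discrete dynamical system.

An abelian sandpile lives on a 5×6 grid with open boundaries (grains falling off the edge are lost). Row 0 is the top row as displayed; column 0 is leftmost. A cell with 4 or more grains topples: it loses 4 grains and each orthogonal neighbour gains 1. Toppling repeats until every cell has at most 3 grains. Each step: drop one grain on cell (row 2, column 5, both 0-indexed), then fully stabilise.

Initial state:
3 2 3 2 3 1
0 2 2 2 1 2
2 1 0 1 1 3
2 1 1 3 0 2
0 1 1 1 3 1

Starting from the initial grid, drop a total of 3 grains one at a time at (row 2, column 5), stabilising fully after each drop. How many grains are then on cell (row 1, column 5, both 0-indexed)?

3

k=0  3 2 3 2 3 1
0 2 2 2 1 2
2 1 0 1 1 3
2 1 1 3 0 2
0 1 1 1 3 1
k=1  3 2 3 2 3 1
0 2 2 2 1 3
2 1 0 1 2 0
2 1 1 3 0 3
0 1 1 1 3 1
k=2  3 2 3 2 3 1
0 2 2 2 1 3
2 1 0 1 2 1
2 1 1 3 0 3
0 1 1 1 3 1
k=3  3 2 3 2 3 1
0 2 2 2 1 3
2 1 0 1 2 2
2 1 1 3 0 3
0 1 1 1 3 1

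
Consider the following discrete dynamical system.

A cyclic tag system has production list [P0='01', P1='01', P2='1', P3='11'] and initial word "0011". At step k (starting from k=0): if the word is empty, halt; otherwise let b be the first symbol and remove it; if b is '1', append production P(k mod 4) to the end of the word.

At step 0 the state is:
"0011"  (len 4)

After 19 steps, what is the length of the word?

gen 0: "0011"  (len 4)
gen 1: "011"  (len 3)
gen 2: "11"  (len 2)
gen 3: "11"  (len 2)
gen 4: "111"  (len 3)
gen 5: "1101"  (len 4)
gen 6: "10101"  (len 5)
gen 7: "01011"  (len 5)
gen 8: "1011"  (len 4)
gen 9: "01101"  (len 5)
gen 10: "1101"  (len 4)
gen 11: "1011"  (len 4)
gen 12: "01111"  (len 5)
gen 13: "1111"  (len 4)
gen 14: "11101"  (len 5)
gen 15: "11011"  (len 5)
gen 16: "101111"  (len 6)
gen 17: "0111101"  (len 7)
gen 18: "111101"  (len 6)
gen 19: "111011"  (len 6)

6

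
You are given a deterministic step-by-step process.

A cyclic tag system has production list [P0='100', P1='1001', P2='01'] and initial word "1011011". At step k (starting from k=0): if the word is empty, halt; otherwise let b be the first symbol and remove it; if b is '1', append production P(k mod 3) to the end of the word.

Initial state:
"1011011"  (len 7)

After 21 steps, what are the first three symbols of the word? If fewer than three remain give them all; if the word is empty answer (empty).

k=0  "1011011"  (len 7)
k=1  "011011100"  (len 9)
k=2  "11011100"  (len 8)
k=3  "101110001"  (len 9)
k=4  "01110001100"  (len 11)
k=5  "1110001100"  (len 10)
k=6  "11000110001"  (len 11)
k=7  "1000110001100"  (len 13)
k=8  "0001100011001001"  (len 16)
k=9  "001100011001001"  (len 15)
k=10  "01100011001001"  (len 14)
k=11  "1100011001001"  (len 13)
k=12  "10001100100101"  (len 14)
k=13  "0001100100101100"  (len 16)
k=14  "001100100101100"  (len 15)
k=15  "01100100101100"  (len 14)
k=16  "1100100101100"  (len 13)
k=17  "1001001011001001"  (len 16)
k=18  "00100101100100101"  (len 17)
k=19  "0100101100100101"  (len 16)
k=20  "100101100100101"  (len 15)
k=21  "0010110010010101"  (len 16)

001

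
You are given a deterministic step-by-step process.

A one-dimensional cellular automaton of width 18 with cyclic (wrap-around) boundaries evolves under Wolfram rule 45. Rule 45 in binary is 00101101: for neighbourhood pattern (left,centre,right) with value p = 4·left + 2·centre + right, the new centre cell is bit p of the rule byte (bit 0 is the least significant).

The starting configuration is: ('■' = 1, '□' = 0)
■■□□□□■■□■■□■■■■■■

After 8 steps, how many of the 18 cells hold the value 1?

9

gen 0: ■■□□□□■■□■■□■■■■■■
gen 1: □□□■■□■□■■□■■□□□□□
gen 2: ■■□■□■■■■□■■□□■■■■
gen 3: □□■■■■□□□■■□□□■□□□
gen 4: ■□■□□□□■□■□□■□■□■■
gen 5: □■■□■■□■■■□□■■■■■□
gen 6: □■□■■□■■□□□□■□□□□□
gen 7: □■■■□■■□□■■□■□■■■■
gen 8: ■■□□■■□□□■□■■■■□□□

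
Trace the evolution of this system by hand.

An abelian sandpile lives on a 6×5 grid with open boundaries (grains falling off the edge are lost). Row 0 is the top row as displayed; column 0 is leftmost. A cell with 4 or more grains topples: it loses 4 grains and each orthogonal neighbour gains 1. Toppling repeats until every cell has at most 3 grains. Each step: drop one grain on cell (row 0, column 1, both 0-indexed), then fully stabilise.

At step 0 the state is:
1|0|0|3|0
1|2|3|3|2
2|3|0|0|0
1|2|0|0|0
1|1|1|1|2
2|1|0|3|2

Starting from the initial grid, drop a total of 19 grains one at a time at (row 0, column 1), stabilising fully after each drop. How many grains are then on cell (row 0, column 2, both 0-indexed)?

3

step 0: 1|0|0|3|0
1|2|3|3|2
2|3|0|0|0
1|2|0|0|0
1|1|1|1|2
2|1|0|3|2
step 1: 1|1|0|3|0
1|2|3|3|2
2|3|0|0|0
1|2|0|0|0
1|1|1|1|2
2|1|0|3|2
step 2: 1|2|0|3|0
1|2|3|3|2
2|3|0|0|0
1|2|0|0|0
1|1|1|1|2
2|1|0|3|2
step 3: 1|3|0|3|0
1|2|3|3|2
2|3|0|0|0
1|2|0|0|0
1|1|1|1|2
2|1|0|3|2
step 4: 2|0|1|3|0
1|3|3|3|2
2|3|0|0|0
1|2|0|0|0
1|1|1|1|2
2|1|0|3|2
step 5: 2|1|1|3|0
1|3|3|3|2
2|3|0|0|0
1|2|0|0|0
1|1|1|1|2
2|1|0|3|2
step 6: 2|2|1|3|0
1|3|3|3|2
2|3|0|0|0
1|2|0|0|0
1|1|1|1|2
2|1|0|3|2
step 7: 2|3|1|3|0
1|3|3|3|2
2|3|0|0|0
1|2|0|0|0
1|1|1|1|2
2|1|0|3|2
step 8: 3|2|0|1|1
2|2|2|1|3
3|0|2|1|0
1|3|0|0|0
1|1|1|1|2
2|1|0|3|2
step 9: 3|3|0|1|1
2|2|2|1|3
3|0|2|1|0
1|3|0|0|0
1|1|1|1|2
2|1|0|3|2
step 10: 0|1|1|1|1
3|3|2|1|3
3|0|2|1|0
1|3|0|0|0
1|1|1|1|2
2|1|0|3|2
step 11: 0|2|1|1|1
3|3|2|1|3
3|0|2|1|0
1|3|0|0|0
1|1|1|1|2
2|1|0|3|2
step 12: 0|3|1|1|1
3|3|2|1|3
3|0|2|1|0
1|3|0|0|0
1|1|1|1|2
2|1|0|3|2
step 13: 2|1|2|1|1
1|1|3|1|3
0|2|2|1|0
2|3|0|0|0
1|1|1|1|2
2|1|0|3|2
step 14: 2|2|2|1|1
1|1|3|1|3
0|2|2|1|0
2|3|0|0|0
1|1|1|1|2
2|1|0|3|2
step 15: 2|3|2|1|1
1|1|3|1|3
0|2|2|1|0
2|3|0|0|0
1|1|1|1|2
2|1|0|3|2
step 16: 3|0|3|1|1
1|2|3|1|3
0|2|2|1|0
2|3|0|0|0
1|1|1|1|2
2|1|0|3|2
step 17: 3|1|3|1|1
1|2|3|1|3
0|2|2|1|0
2|3|0|0|0
1|1|1|1|2
2|1|0|3|2
step 18: 3|2|3|1|1
1|2|3|1|3
0|2|2|1|0
2|3|0|0|0
1|1|1|1|2
2|1|0|3|2
step 19: 3|3|3|1|1
1|2|3|1|3
0|2|2|1|0
2|3|0|0|0
1|1|1|1|2
2|1|0|3|2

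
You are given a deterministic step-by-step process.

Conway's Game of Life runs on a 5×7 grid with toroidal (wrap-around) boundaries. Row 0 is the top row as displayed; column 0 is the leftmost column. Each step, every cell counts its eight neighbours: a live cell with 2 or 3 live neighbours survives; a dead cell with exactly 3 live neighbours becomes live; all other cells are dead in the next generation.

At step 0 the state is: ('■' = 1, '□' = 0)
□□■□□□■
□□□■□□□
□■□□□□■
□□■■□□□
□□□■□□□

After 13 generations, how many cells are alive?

2

k=0  □□■□□□■
□□□■□□□
□■□□□□■
□□■■□□□
□□□■□□□
k=1  □□■■□□□
■□■□□□□
□□□■□□□
□□■■□□□
□□□■□□□
k=2  □■■■□□□
□■■□□□□
□■□■□□□
□□■■■□□
□□□□■□□
k=3  □■□■□□□
■□□□□□□
□■□□■□□
□□■□■□□
□■□□■□□
k=4  ■■■□□□□
■■■□□□□
□■□■□□□
□■■□■■□
□■□□■□□
k=5  □□□■□□□
□□□■□□□
□□□■■□□
■■□□■■□
□□□□■■□
k=6  □□□■□□□
□□■■□□□
□□■■□■□
□□□□□□■
□□□■□■■
k=7  □□□■□□□
□□□□□□□
□□■■■□□
□□■■□□■
□□□□■■■
k=8  □□□□■■□
□□■□■□□
□□■□■□□
□□■□□□■
□□■□■■■
k=9  □□□□□□■
□□□□■□□
□■■□□■□
□■■□■□■
□□□□■□■
k=10  □□□□□□□
□□□□□■□
■■■□■■□
□■■□■□■
□□□■□□■
k=11  □□□□□□□
□■□□■■■
■□■□■□□
□□□□■□■
■□■■□■□
k=12  ■■■■□□□
■■□■■■■
■■□□■□□
■□■□■□■
□□□■■■■
k=13  □□□□□□□
□□□□□■□
□□□□□□□
□□■□□□□
□□□□□□□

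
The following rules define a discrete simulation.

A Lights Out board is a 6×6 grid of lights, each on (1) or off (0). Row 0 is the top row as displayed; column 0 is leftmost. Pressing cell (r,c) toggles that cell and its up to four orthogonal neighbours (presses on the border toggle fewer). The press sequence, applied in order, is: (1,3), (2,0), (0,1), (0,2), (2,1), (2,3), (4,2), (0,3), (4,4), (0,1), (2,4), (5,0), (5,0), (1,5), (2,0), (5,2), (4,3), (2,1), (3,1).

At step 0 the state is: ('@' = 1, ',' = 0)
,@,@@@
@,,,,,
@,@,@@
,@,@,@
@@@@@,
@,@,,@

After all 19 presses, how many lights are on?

gen 0: ,@,@@@
@,,,,,
@,@,@@
,@,@,@
@@@@@,
@,@,,@
gen 1: ,@,,@@
@,@@@,
@,@@@@
,@,@,@
@@@@@,
@,@,,@
gen 2: ,@,,@@
,,@@@,
,@@@@@
@@,@,@
@@@@@,
@,@,,@
gen 3: @,@,@@
,@@@@,
,@@@@@
@@,@,@
@@@@@,
@,@,,@
gen 4: @@,@@@
,@,@@,
,@@@@@
@@,@,@
@@@@@,
@,@,,@
gen 5: @@,@@@
,,,@@,
@,,@@@
@,,@,@
@@@@@,
@,@,,@
gen 6: @@,@@@
,,,,@,
@,@,,@
@,,,,@
@@@@@,
@,@,,@
gen 7: @@,@@@
,,,,@,
@,@,,@
@,@,,@
@,,,@,
@,,,,@
gen 8: @@@,,@
,,,@@,
@,@,,@
@,@,,@
@,,,@,
@,,,,@
gen 9: @@@,,@
,,,@@,
@,@,,@
@,@,@@
@,,@,@
@,,,@@
gen 10: ,,,,,@
,@,@@,
@,@,,@
@,@,@@
@,,@,@
@,,,@@
gen 11: ,,,,,@
,@,@,,
@,@@@,
@,@,,@
@,,@,@
@,,,@@
gen 12: ,,,,,@
,@,@,,
@,@@@,
@,@,,@
,,,@,@
,@,,@@
gen 13: ,,,,,@
,@,@,,
@,@@@,
@,@,,@
@,,@,@
@,,,@@
gen 14: ,,,,,,
,@,@@@
@,@@@@
@,@,,@
@,,@,@
@,,,@@
gen 15: ,,,,,,
@@,@@@
,@@@@@
,,@,,@
@,,@,@
@,,,@@
gen 16: ,,,,,,
@@,@@@
,@@@@@
,,@,,@
@,@@,@
@@@@@@
gen 17: ,,,,,,
@@,@@@
,@@@@@
,,@@,@
@,,,@@
@@@,@@
gen 18: ,,,,,,
@,,@@@
@,,@@@
,@@@,@
@,,,@@
@@@,@@
gen 19: ,,,,,,
@,,@@@
@@,@@@
@,,@,@
@@,,@@
@@@,@@

21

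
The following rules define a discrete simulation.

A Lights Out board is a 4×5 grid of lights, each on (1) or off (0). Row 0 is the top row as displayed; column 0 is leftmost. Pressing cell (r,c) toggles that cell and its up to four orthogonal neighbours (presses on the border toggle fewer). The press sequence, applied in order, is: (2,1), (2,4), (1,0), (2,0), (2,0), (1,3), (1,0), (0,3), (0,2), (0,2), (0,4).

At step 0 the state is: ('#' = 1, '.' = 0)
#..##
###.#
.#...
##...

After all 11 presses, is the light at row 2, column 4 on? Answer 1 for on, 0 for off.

t=0: #..##
###.#
.#...
##...
t=1: #..##
#.#.#
#.#..
#....
t=2: #..##
#.#..
#.###
#...#
t=3: ...##
.##..
..###
#...#
t=4: ...##
###..
#####
....#
t=5: ...##
.##..
..###
#...#
t=6: ....#
.#.##
..#.#
#...#
t=7: #...#
#..##
#.#.#
#...#
t=8: #.##.
#...#
#.#.#
#...#
t=9: ##...
#.#.#
#.#.#
#...#
t=10: #.##.
#...#
#.#.#
#...#
t=11: #.#.#
#....
#.#.#
#...#

1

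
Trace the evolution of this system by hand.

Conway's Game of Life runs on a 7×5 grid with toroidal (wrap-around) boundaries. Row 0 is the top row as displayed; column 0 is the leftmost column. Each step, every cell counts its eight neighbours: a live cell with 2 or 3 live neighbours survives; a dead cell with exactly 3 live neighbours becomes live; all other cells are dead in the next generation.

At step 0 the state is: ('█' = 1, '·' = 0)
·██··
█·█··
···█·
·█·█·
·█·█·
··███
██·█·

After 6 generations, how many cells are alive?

step 0: ·██··
█·█··
···█·
·█·█·
·█·█·
··███
██·█·
step 1: ···██
··██·
·█·██
···██
██···
·····
█····
step 2: ··███
█····
█····
·█·█·
█···█
██···
····█
step 3: █··██
██·█·
██··█
·█···
··█·█
·█···
·██·█
step 4: ·····
···█·
····█
·████
███··
·█···
·██·█
step 5: ··██·
·····
█···█
····█
····█
···█·
███··
step 6: ··██·
···██
█···█
···██
···██
█████
·█··█

17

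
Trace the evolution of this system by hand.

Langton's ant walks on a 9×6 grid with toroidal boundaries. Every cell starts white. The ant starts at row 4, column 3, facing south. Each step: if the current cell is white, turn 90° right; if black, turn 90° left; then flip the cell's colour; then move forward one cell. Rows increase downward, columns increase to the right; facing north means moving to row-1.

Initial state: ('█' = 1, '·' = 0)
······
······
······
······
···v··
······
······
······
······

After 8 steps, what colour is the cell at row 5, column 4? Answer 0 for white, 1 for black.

1

k=0  ······
······
······
······
···v··
······
······
······
······
k=1  ······
······
······
······
··<█··
······
······
······
······
k=2  ······
······
······
··^···
··██··
······
······
······
······
k=3  ······
······
······
··█>··
··██··
······
······
······
······
k=4  ······
······
······
··██··
··█v··
······
······
······
······
k=5  ······
······
······
··██··
··█·>·
······
······
······
······
k=6  ······
······
······
··██··
··█·█·
····v·
······
······
······
k=7  ······
······
······
··██··
··█·█·
···<█·
······
······
······
k=8  ······
······
······
··██··
··█^█·
···██·
······
······
······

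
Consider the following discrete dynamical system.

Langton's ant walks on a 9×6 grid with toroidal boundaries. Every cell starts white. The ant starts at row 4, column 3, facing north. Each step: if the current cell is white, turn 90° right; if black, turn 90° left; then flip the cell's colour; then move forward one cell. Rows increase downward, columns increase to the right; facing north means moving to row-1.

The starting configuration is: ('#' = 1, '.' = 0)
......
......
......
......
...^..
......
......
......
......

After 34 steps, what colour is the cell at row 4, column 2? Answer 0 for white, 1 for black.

0) ......
......
......
......
...^..
......
......
......
......
1) ......
......
......
......
...#>.
......
......
......
......
2) ......
......
......
......
...##.
....v.
......
......
......
3) ......
......
......
......
...##.
...<#.
......
......
......
4) ......
......
......
......
...^#.
...##.
......
......
......
5) ......
......
......
......
..<.#.
...##.
......
......
......
6) ......
......
......
..^...
..#.#.
...##.
......
......
......
7) ......
......
......
..#>..
..#.#.
...##.
......
......
......
8) ......
......
......
..##..
..#v#.
...##.
......
......
......
9) ......
......
......
..##..
..<##.
...##.
......
......
......
10) ......
......
......
..##..
...##.
..v##.
......
......
......
11) ......
......
......
..##..
...##.
.<###.
......
......
......
12) ......
......
......
..##..
.^.##.
.####.
......
......
......
13) ......
......
......
..##..
.#>##.
.####.
......
......
......
14) ......
......
......
..##..
.####.
.#v##.
......
......
......
15) ......
......
......
..##..
.####.
.#.>#.
......
......
......
16) ......
......
......
..##..
.##^#.
.#..#.
......
......
......
17) ......
......
......
..##..
.#<.#.
.#..#.
......
......
......
18) ......
......
......
..##..
.#..#.
.#v.#.
......
......
......
19) ......
......
......
..##..
.#..#.
.<#.#.
......
......
......
20) ......
......
......
..##..
.#..#.
..#.#.
.v....
......
......
21) ......
......
......
..##..
.#..#.
..#.#.
<#....
......
......
22) ......
......
......
..##..
.#..#.
^.#.#.
##....
......
......
23) ......
......
......
..##..
.#..#.
#>#.#.
##....
......
......
24) ......
......
......
..##..
.#..#.
###.#.
#v....
......
......
25) ......
......
......
..##..
.#..#.
###.#.
#.>...
......
......
26) ......
......
......
..##..
.#..#.
###.#.
#.#...
..v...
......
27) ......
......
......
..##..
.#..#.
###.#.
#.#...
.<#...
......
28) ......
......
......
..##..
.#..#.
###.#.
#^#...
.##...
......
29) ......
......
......
..##..
.#..#.
###.#.
##>...
.##...
......
30) ......
......
......
..##..
.#..#.
##^.#.
##....
.##...
......
31) ......
......
......
..##..
.#..#.
#<..#.
##....
.##...
......
32) ......
......
......
..##..
.#..#.
#...#.
#v....
.##...
......
33) ......
......
......
..##..
.#..#.
#...#.
#.>...
.##...
......
34) ......
......
......
..##..
.#..#.
#...#.
#.#...
.#v...
......

0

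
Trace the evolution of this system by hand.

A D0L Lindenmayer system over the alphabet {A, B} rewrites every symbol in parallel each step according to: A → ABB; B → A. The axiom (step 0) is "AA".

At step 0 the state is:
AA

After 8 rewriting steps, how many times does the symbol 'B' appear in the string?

340

t=0: AA
t=1: ABBABB
t=2: ABBAAABBAA
t=3: ABBAAABBABBABBAAABBABB
t=4: ABBAAABBABBABBAAABBAAABBAAABBABBABBAAABBAA
t=5: ABBAAABBABBABBAAABBAAABBAAABBABBABBAAABBABBABBAAABBABBABBAAABBAAABBAAABBABBABBAAABBABB
t=6: ABBAAABBABBABBAAABBAAABBAAABBABBABBAAABBABBABBAAABBABBABBA…BBABBABBAAABBABBABBAAABBABBABBAAABBAAABBAAABBABBABBAAABBAA  (len 170)
t=7: ABBAAABBABBABBAAABBAAABBAAABBABBABBAAABBABBABBAAABBABBABBA…BABBABBAAABBABBABBAAABBABBABBAAABBAAABBAAABBABBABBAAABBABB  (len 342)
t=8: ABBAAABBABBABBAAABBAAABBAAABBABBABBAAABBABBABBAAABBABBABBA…BBABBABBAAABBABBABBAAABBABBABBAAABBAAABBAAABBABBABBAAABBAA  (len 682)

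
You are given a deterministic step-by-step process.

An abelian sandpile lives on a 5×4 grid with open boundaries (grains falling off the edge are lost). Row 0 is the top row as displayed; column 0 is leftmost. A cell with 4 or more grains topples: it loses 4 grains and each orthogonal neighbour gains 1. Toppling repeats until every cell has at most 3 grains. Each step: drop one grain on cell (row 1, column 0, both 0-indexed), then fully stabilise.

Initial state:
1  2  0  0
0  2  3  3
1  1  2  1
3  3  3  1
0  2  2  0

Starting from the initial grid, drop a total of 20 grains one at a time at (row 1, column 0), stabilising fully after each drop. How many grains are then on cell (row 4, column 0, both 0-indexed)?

k=0  1  2  0  0
0  2  3  3
1  1  2  1
3  3  3  1
0  2  2  0
k=1  1  2  0  0
1  2  3  3
1  1  2  1
3  3  3  1
0  2  2  0
k=2  1  2  0  0
2  2  3  3
1  1  2  1
3  3  3  1
0  2  2  0
k=3  1  2  0  0
3  2  3  3
1  1  2  1
3  3  3  1
0  2  2  0
k=4  2  2  0  0
0  3  3  3
2  1  2  1
3  3  3  1
0  2  2  0
k=5  2  2  0  0
1  3  3  3
2  1  2  1
3  3  3  1
0  2  2  0
k=6  2  2  0  0
2  3  3  3
2  1  2  1
3  3  3  1
0  2  2  0
k=7  2  2  0  0
3  3  3  3
2  1  2  1
3  3  3  1
0  2  2  0
k=8  3  3  1  1
1  1  1  0
3  2  3  2
3  3  3  1
0  2  2  0
k=9  3  3  1  1
2  1  1  0
3  2  3  2
3  3  3  1
0  2  2  0
k=10  3  3  1  1
3  1  1  0
3  2  3  2
3  3  3  1
0  2  2  0
k=11  1  1  2  1
3  0  3  0
2  2  1  3
1  2  1  2
1  3  3  0
k=12  2  1  2  1
0  1  3  0
3  2  1  3
1  2  1  2
1  3  3  0
k=13  2  1  2  1
1  1  3  0
3  2  1  3
1  2  1  2
1  3  3  0
k=14  2  1  2  1
2  1  3  0
3  2  1  3
1  2  1  2
1  3  3  0
k=15  2  1  2  1
3  1  3  0
3  2  1  3
1  2  1  2
1  3  3  0
k=16  3  1  2  1
1  2  3  0
0  3  1  3
2  2  1  2
1  3  3  0
k=17  3  1  2  1
2  2  3  0
0  3  1  3
2  2  1  2
1  3  3  0
k=18  3  1  2  1
3  2  3  0
0  3  1  3
2  2  1  2
1  3  3  0
k=19  0  2  2  1
1  3  3  0
1  3  1  3
2  2  1  2
1  3  3  0
k=20  0  2  2  1
2  3  3  0
1  3  1  3
2  2  1  2
1  3  3  0

1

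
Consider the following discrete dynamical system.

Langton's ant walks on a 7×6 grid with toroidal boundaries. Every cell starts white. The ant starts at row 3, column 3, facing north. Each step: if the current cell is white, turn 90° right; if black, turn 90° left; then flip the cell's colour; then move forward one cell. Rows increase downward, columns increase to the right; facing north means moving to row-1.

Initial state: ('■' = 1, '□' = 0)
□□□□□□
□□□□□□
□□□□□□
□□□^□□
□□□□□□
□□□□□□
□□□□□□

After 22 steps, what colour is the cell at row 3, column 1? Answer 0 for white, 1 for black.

1

[0] □□□□□□
□□□□□□
□□□□□□
□□□^□□
□□□□□□
□□□□□□
□□□□□□
[1] □□□□□□
□□□□□□
□□□□□□
□□□■>□
□□□□□□
□□□□□□
□□□□□□
[2] □□□□□□
□□□□□□
□□□□□□
□□□■■□
□□□□v□
□□□□□□
□□□□□□
[3] □□□□□□
□□□□□□
□□□□□□
□□□■■□
□□□<■□
□□□□□□
□□□□□□
[4] □□□□□□
□□□□□□
□□□□□□
□□□^■□
□□□■■□
□□□□□□
□□□□□□
[5] □□□□□□
□□□□□□
□□□□□□
□□<□■□
□□□■■□
□□□□□□
□□□□□□
[6] □□□□□□
□□□□□□
□□^□□□
□□■□■□
□□□■■□
□□□□□□
□□□□□□
[7] □□□□□□
□□□□□□
□□■>□□
□□■□■□
□□□■■□
□□□□□□
□□□□□□
[8] □□□□□□
□□□□□□
□□■■□□
□□■v■□
□□□■■□
□□□□□□
□□□□□□
[9] □□□□□□
□□□□□□
□□■■□□
□□<■■□
□□□■■□
□□□□□□
□□□□□□
[10] □□□□□□
□□□□□□
□□■■□□
□□□■■□
□□v■■□
□□□□□□
□□□□□□
[11] □□□□□□
□□□□□□
□□■■□□
□□□■■□
□<■■■□
□□□□□□
□□□□□□
[12] □□□□□□
□□□□□□
□□■■□□
□^□■■□
□■■■■□
□□□□□□
□□□□□□
[13] □□□□□□
□□□□□□
□□■■□□
□■>■■□
□■■■■□
□□□□□□
□□□□□□
[14] □□□□□□
□□□□□□
□□■■□□
□■■■■□
□■v■■□
□□□□□□
□□□□□□
[15] □□□□□□
□□□□□□
□□■■□□
□■■■■□
□■□>■□
□□□□□□
□□□□□□
[16] □□□□□□
□□□□□□
□□■■□□
□■■^■□
□■□□■□
□□□□□□
□□□□□□
[17] □□□□□□
□□□□□□
□□■■□□
□■<□■□
□■□□■□
□□□□□□
□□□□□□
[18] □□□□□□
□□□□□□
□□■■□□
□■□□■□
□■v□■□
□□□□□□
□□□□□□
[19] □□□□□□
□□□□□□
□□■■□□
□■□□■□
□<■□■□
□□□□□□
□□□□□□
[20] □□□□□□
□□□□□□
□□■■□□
□■□□■□
□□■□■□
□v□□□□
□□□□□□
[21] □□□□□□
□□□□□□
□□■■□□
□■□□■□
□□■□■□
<■□□□□
□□□□□□
[22] □□□□□□
□□□□□□
□□■■□□
□■□□■□
^□■□■□
■■□□□□
□□□□□□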